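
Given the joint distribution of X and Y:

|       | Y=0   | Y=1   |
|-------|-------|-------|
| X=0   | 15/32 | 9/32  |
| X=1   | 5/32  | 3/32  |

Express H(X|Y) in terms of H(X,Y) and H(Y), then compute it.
H(X|Y) = H(X,Y) - H(Y)

Marginal P(Y) (column sums):
  P(Y=0) = 15/32 + 5/32 = 5/8
  P(Y=1) = 9/32 + 3/32 = 3/8

H(X,Y) = -[(15/32)·log₂(15/32) + (9/32)·log₂(9/32) + (5/32)·log₂(5/32) + (3/32)·log₂(3/32)]
  = 0.5124 + 0.5147 + 0.4184 + 0.3202
  = 1.7657 bits
H(Y) = -[(5/8)·log₂(5/8) + (3/8)·log₂(3/8)]
  = 0.4238 + 0.5306
  = 0.9544 bits

H(X|Y) = 1.7657 - 0.9544 = 0.8113 bits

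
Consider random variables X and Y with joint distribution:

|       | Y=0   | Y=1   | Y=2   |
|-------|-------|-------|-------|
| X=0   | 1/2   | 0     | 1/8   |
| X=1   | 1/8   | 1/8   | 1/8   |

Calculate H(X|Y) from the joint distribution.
Marginal P(Y) (column sums):
  P(Y=0) = 1/2 + 1/8 = 5/8
  P(Y=1) = 0 + 1/8 = 1/8
  P(Y=2) = 1/8 + 1/8 = 1/4

H(X|Y) = -Σ P(X,Y)·log₂ P(X|Y), where P(X|Y) = P(X,Y) / P(Y)
  (cells with P(X,Y) = 0 contribute 0)
  (X=0,Y=0): P(X|Y) = (1/2)/(5/8) = 4/5;  -(1/2)·log₂(4/5) = 0.1610
  (X=0,Y=2): P(X|Y) = (1/8)/(1/4) = 1/2;  -(1/8)·log₂(1/2) = 0.1250
  (X=1,Y=0): P(X|Y) = (1/8)/(5/8) = 1/5;  -(1/8)·log₂(1/5) = 0.2902
  (X=1,Y=1): P(X|Y) = (1/8)/(1/8) = 1;  -(1/8)·log₂(1) = 0.0000
  (X=1,Y=2): P(X|Y) = (1/8)/(1/4) = 1/2;  -(1/8)·log₂(1/2) = 0.1250
H(X|Y) = 0.1610 + 0.1250 + 0.2902 + 0.0000 + 0.1250
  = 0.7012 bits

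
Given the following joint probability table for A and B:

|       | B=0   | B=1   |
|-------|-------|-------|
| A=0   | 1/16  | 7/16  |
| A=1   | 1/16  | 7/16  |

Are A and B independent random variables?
Marginal P(A) (row sums):
  P(A=0) = 1/16 + 7/16 = 1/2
  P(A=1) = 1/16 + 7/16 = 1/2
Marginal P(B) (column sums):
  P(B=0) = 1/16 + 1/16 = 1/8
  P(B=1) = 7/16 + 7/16 = 7/8

A and B are independent iff P(A=i,B=j) = P(A=i)·P(B=j) for every cell.
  P(A=0)·P(B=0) = 1/2 × 1/8 = 1/16 = P(A=0,B=0) ✓
  P(A=0)·P(B=1) = 1/2 × 7/8 = 7/16 = P(A=0,B=1) ✓
  P(A=1)·P(B=0) = 1/2 × 1/8 = 1/16 = P(A=1,B=0) ✓
  P(A=1)·P(B=1) = 1/2 × 7/8 = 7/16 = P(A=1,B=1) ✓

Yes, A and B are independent: every cell factors, so I(A;B) = 0 bits.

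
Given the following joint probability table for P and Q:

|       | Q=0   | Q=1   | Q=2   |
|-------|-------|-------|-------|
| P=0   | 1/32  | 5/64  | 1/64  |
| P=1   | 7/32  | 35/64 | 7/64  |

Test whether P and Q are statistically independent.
Marginal P(P) (row sums):
  P(P=0) = 1/32 + 5/64 + 1/64 = 1/8
  P(P=1) = 7/32 + 35/64 + 7/64 = 7/8
Marginal P(Q) (column sums):
  P(Q=0) = 1/32 + 7/32 = 1/4
  P(Q=1) = 5/64 + 35/64 = 5/8
  P(Q=2) = 1/64 + 7/64 = 1/8

P and Q are independent iff P(P=i,Q=j) = P(P=i)·P(Q=j) for every cell.
  P(P=0)·P(Q=0) = 1/8 × 1/4 = 1/32 = P(P=0,Q=0) ✓
  P(P=0)·P(Q=1) = 1/8 × 5/8 = 5/64 = P(P=0,Q=1) ✓
  P(P=0)·P(Q=2) = 1/8 × 1/8 = 1/64 = P(P=0,Q=2) ✓
  P(P=1)·P(Q=0) = 7/8 × 1/4 = 7/32 = P(P=1,Q=0) ✓
  P(P=1)·P(Q=1) = 7/8 × 5/8 = 35/64 = P(P=1,Q=1) ✓
  P(P=1)·P(Q=2) = 7/8 × 1/8 = 7/64 = P(P=1,Q=2) ✓

Yes, P and Q are independent: every cell factors, so I(P;Q) = 0 bits.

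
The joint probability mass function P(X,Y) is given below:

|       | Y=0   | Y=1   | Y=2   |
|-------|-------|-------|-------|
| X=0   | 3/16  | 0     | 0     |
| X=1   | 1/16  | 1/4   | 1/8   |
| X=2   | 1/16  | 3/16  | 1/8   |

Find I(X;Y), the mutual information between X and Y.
Marginal P(X) (row sums):
  P(X=0) = 3/16 + 0 + 0 = 3/16
  P(X=1) = 1/16 + 1/4 + 1/8 = 7/16
  P(X=2) = 1/16 + 3/16 + 1/8 = 3/8
Marginal P(Y) (column sums):
  P(Y=0) = 3/16 + 1/16 + 1/16 = 5/16
  P(Y=1) = 0 + 1/4 + 3/16 = 7/16
  P(Y=2) = 0 + 1/8 + 1/8 = 1/4

H(X) = -[(3/16)·log₂(3/16) + (7/16)·log₂(7/16) + (3/8)·log₂(3/8)]
  = 0.4528 + 0.5218 + 0.5306
  = 1.5052 bits
H(Y) = -[(5/16)·log₂(5/16) + (7/16)·log₂(7/16) + (1/4)·log₂(1/4)]
  = 0.5244 + 0.5218 + 0.5000
  = 1.5462 bits
H(X,Y) = -[(3/16)·log₂(3/16) + (1/16)·log₂(1/16) + (1/4)·log₂(1/4) + (1/8)·log₂(1/8) + (1/16)·log₂(1/16) + (3/16)·log₂(3/16) + (1/8)·log₂(1/8)]
  = 0.4528 + 0.2500 + 0.5000 + 0.3750 + 0.2500 + 0.4528 + 0.3750
  = 2.6556 bits

I(X;Y) = H(X) + H(Y) - H(X,Y)
  = 1.5052 + 1.5462 - 2.6556
  = 0.3958 bits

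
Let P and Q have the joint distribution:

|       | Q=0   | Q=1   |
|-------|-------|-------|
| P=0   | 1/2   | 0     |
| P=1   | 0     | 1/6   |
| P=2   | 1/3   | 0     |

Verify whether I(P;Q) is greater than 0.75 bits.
Marginal P(P) (row sums):
  P(P=0) = 1/2 + 0 = 1/2
  P(P=1) = 0 + 1/6 = 1/6
  P(P=2) = 1/3 + 0 = 1/3
Marginal P(Q) (column sums):
  P(Q=0) = 1/2 + 0 + 1/3 = 5/6
  P(Q=1) = 0 + 1/6 + 0 = 1/6

H(P) = -[(1/2)·log₂(1/2) + (1/6)·log₂(1/6) + (1/3)·log₂(1/3)]
  = 0.5000 + 0.4308 + 0.5283
  = 1.4591 bits
H(Q) = -[(5/6)·log₂(5/6) + (1/6)·log₂(1/6)]
  = 0.2192 + 0.4308
  = 0.6500 bits
H(P,Q) = -[(1/2)·log₂(1/2) + (1/6)·log₂(1/6) + (1/3)·log₂(1/3)]
  = 0.5000 + 0.4308 + 0.5283
  = 1.4591 bits

I(P;Q) = H(P) + H(Q) - H(P,Q)
  = 1.4591 + 0.6500 - 1.4591
  = 0.6500 bits

No. I(P;Q) = 0.6500 bits, which is ≤ 0.75 bits.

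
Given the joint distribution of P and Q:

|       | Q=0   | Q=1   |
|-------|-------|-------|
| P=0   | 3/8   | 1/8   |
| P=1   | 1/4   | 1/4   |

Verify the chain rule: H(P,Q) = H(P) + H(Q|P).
Left side:
H(P,Q) = -[(3/8)·log₂(3/8) + (1/8)·log₂(1/8) + (1/4)·log₂(1/4) + (1/4)·log₂(1/4)]
  = 0.5306 + 0.3750 + 0.5000 + 0.5000
  = 1.9056 bits

Right side:
Marginal P(P) (row sums):
  P(P=0) = 3/8 + 1/8 = 1/2
  P(P=1) = 1/4 + 1/4 = 1/2
H(P) = -[(1/2)·log₂(1/2) + (1/2)·log₂(1/2)]
  = 0.5000 + 0.5000
  = 1.0000 bits
H(Q|P) = -Σ P(P,Q)·log₂ P(Q|P), where P(Q|P) = P(P,Q) / P(P)
  (P=0,Q=0): P(Q|P) = (3/8)/(1/2) = 3/4;  -(3/8)·log₂(3/4) = 0.1556
  (P=0,Q=1): P(Q|P) = (1/8)/(1/2) = 1/4;  -(1/8)·log₂(1/4) = 0.2500
  (P=1,Q=0): P(Q|P) = (1/4)/(1/2) = 1/2;  -(1/4)·log₂(1/2) = 0.2500
  (P=1,Q=1): P(Q|P) = (1/4)/(1/2) = 1/2;  -(1/4)·log₂(1/2) = 0.2500
H(Q|P) = 0.1556 + 0.2500 + 0.2500 + 0.2500
  = 0.9056 bits
H(P) + H(Q|P) = 1.0000 + 0.9056 = 1.9056 bits

Both sides equal 1.9056 bits, so the chain rule holds ✓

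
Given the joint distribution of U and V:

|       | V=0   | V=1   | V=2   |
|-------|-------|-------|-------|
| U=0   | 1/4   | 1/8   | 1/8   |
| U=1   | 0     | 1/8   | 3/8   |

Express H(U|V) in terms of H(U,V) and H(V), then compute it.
H(U|V) = H(U,V) - H(V)

Marginal P(V) (column sums):
  P(V=0) = 1/4 + 0 = 1/4
  P(V=1) = 1/8 + 1/8 = 1/4
  P(V=2) = 1/8 + 3/8 = 1/2

H(U,V) = -[(1/4)·log₂(1/4) + (1/8)·log₂(1/8) + (1/8)·log₂(1/8) + (1/8)·log₂(1/8) + (3/8)·log₂(3/8)]
  = 0.5000 + 0.3750 + 0.3750 + 0.3750 + 0.5306
  = 2.1556 bits
H(V) = -[(1/4)·log₂(1/4) + (1/4)·log₂(1/4) + (1/2)·log₂(1/2)]
  = 0.5000 + 0.5000 + 0.5000
  = 1.5000 bits

H(U|V) = 2.1556 - 1.5000 = 0.6556 bits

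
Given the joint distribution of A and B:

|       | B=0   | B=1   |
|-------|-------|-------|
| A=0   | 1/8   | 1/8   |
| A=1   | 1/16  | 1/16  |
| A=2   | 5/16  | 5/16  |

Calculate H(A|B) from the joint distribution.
Marginal P(B) (column sums):
  P(B=0) = 1/8 + 1/16 + 5/16 = 1/2
  P(B=1) = 1/8 + 1/16 + 5/16 = 1/2

H(A|B) = -Σ P(A,B)·log₂ P(A|B), where P(A|B) = P(A,B) / P(B)
  (A=0,B=0): P(A|B) = (1/8)/(1/2) = 1/4;  -(1/8)·log₂(1/4) = 0.2500
  (A=0,B=1): P(A|B) = (1/8)/(1/2) = 1/4;  -(1/8)·log₂(1/4) = 0.2500
  (A=1,B=0): P(A|B) = (1/16)/(1/2) = 1/8;  -(1/16)·log₂(1/8) = 0.1875
  (A=1,B=1): P(A|B) = (1/16)/(1/2) = 1/8;  -(1/16)·log₂(1/8) = 0.1875
  (A=2,B=0): P(A|B) = (5/16)/(1/2) = 5/8;  -(5/16)·log₂(5/8) = 0.2119
  (A=2,B=1): P(A|B) = (5/16)/(1/2) = 5/8;  -(5/16)·log₂(5/8) = 0.2119
H(A|B) = 0.2500 + 0.2500 + 0.1875 + 0.1875 + 0.2119 + 0.2119
  = 1.2988 bits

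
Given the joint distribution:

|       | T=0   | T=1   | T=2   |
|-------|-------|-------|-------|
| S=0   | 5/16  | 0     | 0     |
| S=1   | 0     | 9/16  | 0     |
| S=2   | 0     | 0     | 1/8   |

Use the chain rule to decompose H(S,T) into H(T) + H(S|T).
By the chain rule: H(S,T) = H(T) + H(S|T)

Marginal P(T) (column sums):
  P(T=0) = 5/16 + 0 + 0 = 5/16
  P(T=1) = 0 + 9/16 + 0 = 9/16
  P(T=2) = 0 + 0 + 1/8 = 1/8
H(T) = -[(5/16)·log₂(5/16) + (9/16)·log₂(9/16) + (1/8)·log₂(1/8)]
  = 0.5244 + 0.4669 + 0.3750
  = 1.3663 bits
H(S|T) = -Σ P(S,T)·log₂ P(S|T), where P(S|T) = P(S,T) / P(T)
  (cells with P(S,T) = 0 contribute 0)
  (S=0,T=0): P(S|T) = (5/16)/(5/16) = 1;  -(5/16)·log₂(1) = 0.0000
  (S=1,T=1): P(S|T) = (9/16)/(9/16) = 1;  -(9/16)·log₂(1) = 0.0000
  (S=2,T=2): P(S|T) = (1/8)/(1/8) = 1;  -(1/8)·log₂(1) = 0.0000
H(S|T) = 0.0000 + 0.0000 + 0.0000
  = 0.0000 bits

H(S,T) = H(T) + H(S|T) = 1.3663 + 0.0000 = 1.3663 bits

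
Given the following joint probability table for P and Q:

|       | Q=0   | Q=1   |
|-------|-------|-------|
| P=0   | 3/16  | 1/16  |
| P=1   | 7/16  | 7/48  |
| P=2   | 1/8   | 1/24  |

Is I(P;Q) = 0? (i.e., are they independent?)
Marginal P(P) (row sums):
  P(P=0) = 3/16 + 1/16 = 1/4
  P(P=1) = 7/16 + 7/48 = 7/12
  P(P=2) = 1/8 + 1/24 = 1/6
Marginal P(Q) (column sums):
  P(Q=0) = 3/16 + 7/16 + 1/8 = 3/4
  P(Q=1) = 1/16 + 7/48 + 1/24 = 1/4

P and Q are independent iff P(P=i,Q=j) = P(P=i)·P(Q=j) for every cell.
  P(P=0)·P(Q=0) = 1/4 × 3/4 = 3/16 = P(P=0,Q=0) ✓
  P(P=0)·P(Q=1) = 1/4 × 1/4 = 1/16 = P(P=0,Q=1) ✓
  P(P=1)·P(Q=0) = 7/12 × 3/4 = 7/16 = P(P=1,Q=0) ✓
  P(P=1)·P(Q=1) = 7/12 × 1/4 = 7/48 = P(P=1,Q=1) ✓
  P(P=2)·P(Q=0) = 1/6 × 3/4 = 1/8 = P(P=2,Q=0) ✓
  P(P=2)·P(Q=1) = 1/6 × 1/4 = 1/24 = P(P=2,Q=1) ✓

Yes, P and Q are independent: every cell factors, so I(P;Q) = 0 bits.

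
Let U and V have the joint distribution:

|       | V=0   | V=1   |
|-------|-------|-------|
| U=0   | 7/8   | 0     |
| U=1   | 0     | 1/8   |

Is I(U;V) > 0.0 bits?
Marginal P(U) (row sums):
  P(U=0) = 7/8 + 0 = 7/8
  P(U=1) = 0 + 1/8 = 1/8
Marginal P(V) (column sums):
  P(V=0) = 7/8 + 0 = 7/8
  P(V=1) = 0 + 1/8 = 1/8

H(U) = -[(7/8)·log₂(7/8) + (1/8)·log₂(1/8)]
  = 0.1686 + 0.3750
  = 0.5436 bits
H(V) = -[(7/8)·log₂(7/8) + (1/8)·log₂(1/8)]
  = 0.1686 + 0.3750
  = 0.5436 bits
H(U,V) = -[(7/8)·log₂(7/8) + (1/8)·log₂(1/8)]
  = 0.1686 + 0.3750
  = 0.5436 bits

I(U;V) = H(U) + H(V) - H(U,V)
  = 0.5436 + 0.5436 - 0.5436
  = 0.5436 bits

Yes. I(U;V) = 0.5436 bits, which is > 0.0 bits.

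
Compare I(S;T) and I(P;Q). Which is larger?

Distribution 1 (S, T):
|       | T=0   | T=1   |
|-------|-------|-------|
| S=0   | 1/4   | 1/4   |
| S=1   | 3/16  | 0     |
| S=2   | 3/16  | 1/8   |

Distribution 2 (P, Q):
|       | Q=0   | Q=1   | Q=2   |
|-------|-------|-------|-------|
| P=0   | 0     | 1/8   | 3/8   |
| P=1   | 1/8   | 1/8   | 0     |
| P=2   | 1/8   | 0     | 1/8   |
Distribution 1 (S, T):
Marginal P(S) (row sums):
  P(S=0) = 1/4 + 1/4 = 1/2
  P(S=1) = 3/16 + 0 = 3/16
  P(S=2) = 3/16 + 1/8 = 5/16
Marginal P(T) (column sums):
  P(T=0) = 1/4 + 3/16 + 3/16 = 5/8
  P(T=1) = 1/4 + 0 + 1/8 = 3/8

H(S) = -[(1/2)·log₂(1/2) + (3/16)·log₂(3/16) + (5/16)·log₂(5/16)]
  = 0.5000 + 0.4528 + 0.5244
  = 1.4772 bits
H(T) = -[(5/8)·log₂(5/8) + (3/8)·log₂(3/8)]
  = 0.4238 + 0.5306
  = 0.9544 bits
H(S,T) = -[(1/4)·log₂(1/4) + (1/4)·log₂(1/4) + (3/16)·log₂(3/16) + (3/16)·log₂(3/16) + (1/8)·log₂(1/8)]
  = 0.5000 + 0.5000 + 0.4528 + 0.4528 + 0.3750
  = 2.2806 bits

I(S;T) = H(S) + H(T) - H(S,T)
  = 1.4772 + 0.9544 - 2.2806
  = 0.1510 bits

Distribution 2 (P, Q):
Marginal P(P) (row sums):
  P(P=0) = 0 + 1/8 + 3/8 = 1/2
  P(P=1) = 1/8 + 1/8 + 0 = 1/4
  P(P=2) = 1/8 + 0 + 1/8 = 1/4
Marginal P(Q) (column sums):
  P(Q=0) = 0 + 1/8 + 1/8 = 1/4
  P(Q=1) = 1/8 + 1/8 + 0 = 1/4
  P(Q=2) = 3/8 + 0 + 1/8 = 1/2

H(P) = -[(1/2)·log₂(1/2) + (1/4)·log₂(1/4) + (1/4)·log₂(1/4)]
  = 0.5000 + 0.5000 + 0.5000
  = 1.5000 bits
H(Q) = -[(1/4)·log₂(1/4) + (1/4)·log₂(1/4) + (1/2)·log₂(1/2)]
  = 0.5000 + 0.5000 + 0.5000
  = 1.5000 bits
H(P,Q) = -[(1/8)·log₂(1/8) + (3/8)·log₂(3/8) + (1/8)·log₂(1/8) + (1/8)·log₂(1/8) + (1/8)·log₂(1/8) + (1/8)·log₂(1/8)]
  = 0.3750 + 0.5306 + 0.3750 + 0.3750 + 0.3750 + 0.3750
  = 2.4056 bits

I(P;Q) = H(P) + H(Q) - H(P,Q)
  = 1.5000 + 1.5000 - 2.4056
  = 0.5944 bits

I(P;Q) = 0.5944 bits > I(S;T) = 0.1510 bits, so (P, Q) has the higher mutual information (stronger dependence).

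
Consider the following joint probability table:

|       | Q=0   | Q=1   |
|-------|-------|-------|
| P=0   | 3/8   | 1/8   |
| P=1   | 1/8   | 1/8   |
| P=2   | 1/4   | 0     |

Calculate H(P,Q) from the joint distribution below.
H(P,Q) = -Σ P(P,Q) log₂ P(P,Q), summed over the non-zero cells:
H(P,Q) = -[(3/8)·log₂(3/8) + (1/8)·log₂(1/8) + (1/8)·log₂(1/8) + (1/8)·log₂(1/8) + (1/4)·log₂(1/4)]
  = 0.5306 + 0.3750 + 0.3750 + 0.3750 + 0.5000
  = 2.1556 bits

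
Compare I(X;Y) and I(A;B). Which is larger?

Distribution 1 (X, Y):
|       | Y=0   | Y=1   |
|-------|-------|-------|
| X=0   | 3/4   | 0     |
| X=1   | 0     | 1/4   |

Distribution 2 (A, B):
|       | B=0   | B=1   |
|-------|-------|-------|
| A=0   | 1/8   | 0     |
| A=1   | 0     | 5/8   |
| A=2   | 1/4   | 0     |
Distribution 1 (X, Y):
Marginal P(X) (row sums):
  P(X=0) = 3/4 + 0 = 3/4
  P(X=1) = 0 + 1/4 = 1/4
Marginal P(Y) (column sums):
  P(Y=0) = 3/4 + 0 = 3/4
  P(Y=1) = 0 + 1/4 = 1/4

H(X) = -[(3/4)·log₂(3/4) + (1/4)·log₂(1/4)]
  = 0.3113 + 0.5000
  = 0.8113 bits
H(Y) = -[(3/4)·log₂(3/4) + (1/4)·log₂(1/4)]
  = 0.3113 + 0.5000
  = 0.8113 bits
H(X,Y) = -[(3/4)·log₂(3/4) + (1/4)·log₂(1/4)]
  = 0.3113 + 0.5000
  = 0.8113 bits

I(X;Y) = H(X) + H(Y) - H(X,Y)
  = 0.8113 + 0.8113 - 0.8113
  = 0.8113 bits

Distribution 2 (A, B):
Marginal P(A) (row sums):
  P(A=0) = 1/8 + 0 = 1/8
  P(A=1) = 0 + 5/8 = 5/8
  P(A=2) = 1/4 + 0 = 1/4
Marginal P(B) (column sums):
  P(B=0) = 1/8 + 0 + 1/4 = 3/8
  P(B=1) = 0 + 5/8 + 0 = 5/8

H(A) = -[(1/8)·log₂(1/8) + (5/8)·log₂(5/8) + (1/4)·log₂(1/4)]
  = 0.3750 + 0.4238 + 0.5000
  = 1.2988 bits
H(B) = -[(3/8)·log₂(3/8) + (5/8)·log₂(5/8)]
  = 0.5306 + 0.4238
  = 0.9544 bits
H(A,B) = -[(1/8)·log₂(1/8) + (5/8)·log₂(5/8) + (1/4)·log₂(1/4)]
  = 0.3750 + 0.4238 + 0.5000
  = 1.2988 bits

I(A;B) = H(A) + H(B) - H(A,B)
  = 1.2988 + 0.9544 - 1.2988
  = 0.9544 bits

I(A;B) = 0.9544 bits > I(X;Y) = 0.8113 bits, so (A, B) has the higher mutual information (stronger dependence).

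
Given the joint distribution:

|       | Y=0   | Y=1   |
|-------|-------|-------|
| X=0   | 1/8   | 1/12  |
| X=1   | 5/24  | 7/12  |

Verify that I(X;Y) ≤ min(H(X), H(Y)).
Marginal P(X) (row sums):
  P(X=0) = 1/8 + 1/12 = 5/24
  P(X=1) = 5/24 + 7/12 = 19/24
Marginal P(Y) (column sums):
  P(Y=0) = 1/8 + 5/24 = 1/3
  P(Y=1) = 1/12 + 7/12 = 2/3

H(X) = -[(5/24)·log₂(5/24) + (19/24)·log₂(19/24)]
  = 0.4715 + 0.2668
  = 0.7383 bits
H(Y) = -[(1/3)·log₂(1/3) + (2/3)·log₂(2/3)]
  = 0.5283 + 0.3900
  = 0.9183 bits
H(X,Y) = -[(1/8)·log₂(1/8) + (1/12)·log₂(1/12) + (5/24)·log₂(5/24) + (7/12)·log₂(7/12)]
  = 0.3750 + 0.2987 + 0.4715 + 0.4536
  = 1.5988 bits

I(X;Y) = H(X) + H(Y) - H(X,Y)
  = 0.7383 + 0.9183 - 1.5988
  = 0.0578 bits

min(H(X), H(Y)) = min(0.7383, 0.9183) = 0.7383 bits
Since 0.0578 ≤ 0.7383, the bound is satisfied ✓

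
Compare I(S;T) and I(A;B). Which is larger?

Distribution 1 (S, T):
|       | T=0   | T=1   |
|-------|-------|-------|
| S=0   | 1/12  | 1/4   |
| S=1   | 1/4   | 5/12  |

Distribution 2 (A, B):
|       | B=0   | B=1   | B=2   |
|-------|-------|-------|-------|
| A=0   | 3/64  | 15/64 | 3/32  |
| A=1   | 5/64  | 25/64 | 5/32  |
Distribution 1 (S, T):
Marginal P(S) (row sums):
  P(S=0) = 1/12 + 1/4 = 1/3
  P(S=1) = 1/4 + 5/12 = 2/3
Marginal P(T) (column sums):
  P(T=0) = 1/12 + 1/4 = 1/3
  P(T=1) = 1/4 + 5/12 = 2/3

H(S) = -[(1/3)·log₂(1/3) + (2/3)·log₂(2/3)]
  = 0.5283 + 0.3900
  = 0.9183 bits
H(T) = -[(1/3)·log₂(1/3) + (2/3)·log₂(2/3)]
  = 0.5283 + 0.3900
  = 0.9183 bits
H(S,T) = -[(1/12)·log₂(1/12) + (1/4)·log₂(1/4) + (1/4)·log₂(1/4) + (5/12)·log₂(5/12)]
  = 0.2987 + 0.5000 + 0.5000 + 0.5263
  = 1.8250 bits

I(S;T) = H(S) + H(T) - H(S,T)
  = 0.9183 + 0.9183 - 1.8250
  = 0.0116 bits

Distribution 2 (A, B):
Marginal P(A) (row sums):
  P(A=0) = 3/64 + 15/64 + 3/32 = 3/8
  P(A=1) = 5/64 + 25/64 + 5/32 = 5/8
Marginal P(B) (column sums):
  P(B=0) = 3/64 + 5/64 = 1/8
  P(B=1) = 15/64 + 25/64 = 5/8
  P(B=2) = 3/32 + 5/32 = 1/4

H(A) = -[(3/8)·log₂(3/8) + (5/8)·log₂(5/8)]
  = 0.5306 + 0.4238
  = 0.9544 bits
H(B) = -[(1/8)·log₂(1/8) + (5/8)·log₂(5/8) + (1/4)·log₂(1/4)]
  = 0.3750 + 0.4238 + 0.5000
  = 1.2988 bits
H(A,B) = -[(3/64)·log₂(3/64) + (15/64)·log₂(15/64) + (3/32)·log₂(3/32) + (5/64)·log₂(5/64) + (25/64)·log₂(25/64) + (5/32)·log₂(5/32)]
  = 0.2070 + 0.4906 + 0.3202 + 0.2873 + 0.5297 + 0.4184
  = 2.2532 bits

I(A;B) = H(A) + H(B) - H(A,B)
  = 0.9544 + 1.2988 - 2.2532
  = 0.0000 bits

I(S;T) = 0.0116 bits > I(A;B) = 0.0000 bits, so (S, T) has the higher mutual information (stronger dependence).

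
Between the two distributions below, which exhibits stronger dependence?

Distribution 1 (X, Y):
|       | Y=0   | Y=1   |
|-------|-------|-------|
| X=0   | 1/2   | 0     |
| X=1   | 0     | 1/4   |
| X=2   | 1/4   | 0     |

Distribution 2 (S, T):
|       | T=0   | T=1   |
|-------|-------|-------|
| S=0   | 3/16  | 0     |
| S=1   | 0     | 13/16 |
Distribution 1 (X, Y):
Marginal P(X) (row sums):
  P(X=0) = 1/2 + 0 = 1/2
  P(X=1) = 0 + 1/4 = 1/4
  P(X=2) = 1/4 + 0 = 1/4
Marginal P(Y) (column sums):
  P(Y=0) = 1/2 + 0 + 1/4 = 3/4
  P(Y=1) = 0 + 1/4 + 0 = 1/4

H(X) = -[(1/2)·log₂(1/2) + (1/4)·log₂(1/4) + (1/4)·log₂(1/4)]
  = 0.5000 + 0.5000 + 0.5000
  = 1.5000 bits
H(Y) = -[(3/4)·log₂(3/4) + (1/4)·log₂(1/4)]
  = 0.3113 + 0.5000
  = 0.8113 bits
H(X,Y) = -[(1/2)·log₂(1/2) + (1/4)·log₂(1/4) + (1/4)·log₂(1/4)]
  = 0.5000 + 0.5000 + 0.5000
  = 1.5000 bits

I(X;Y) = H(X) + H(Y) - H(X,Y)
  = 1.5000 + 0.8113 - 1.5000
  = 0.8113 bits

Distribution 2 (S, T):
Marginal P(S) (row sums):
  P(S=0) = 3/16 + 0 = 3/16
  P(S=1) = 0 + 13/16 = 13/16
Marginal P(T) (column sums):
  P(T=0) = 3/16 + 0 = 3/16
  P(T=1) = 0 + 13/16 = 13/16

H(S) = -[(3/16)·log₂(3/16) + (13/16)·log₂(13/16)]
  = 0.4528 + 0.2434
  = 0.6962 bits
H(T) = -[(3/16)·log₂(3/16) + (13/16)·log₂(13/16)]
  = 0.4528 + 0.2434
  = 0.6962 bits
H(S,T) = -[(3/16)·log₂(3/16) + (13/16)·log₂(13/16)]
  = 0.4528 + 0.2434
  = 0.6962 bits

I(S;T) = H(S) + H(T) - H(S,T)
  = 0.6962 + 0.6962 - 0.6962
  = 0.6962 bits

I(X;Y) = 0.8113 bits > I(S;T) = 0.6962 bits, so (X, Y) has the higher mutual information (stronger dependence).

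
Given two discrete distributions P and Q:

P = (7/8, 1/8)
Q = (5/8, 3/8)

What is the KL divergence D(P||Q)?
D(P||Q) = Σ P(i) log₂(P(i)/Q(i))
  i=0: (7/8) × log₂((7/8)/(5/8)) = (7/8) × log₂(7/5) = 0.4247
  i=1: (1/8) × log₂((1/8)/(3/8)) = (1/8) × log₂(1/3) = -0.1981
D(P||Q) = 0.4247 - 0.1981
  = 0.2266 bits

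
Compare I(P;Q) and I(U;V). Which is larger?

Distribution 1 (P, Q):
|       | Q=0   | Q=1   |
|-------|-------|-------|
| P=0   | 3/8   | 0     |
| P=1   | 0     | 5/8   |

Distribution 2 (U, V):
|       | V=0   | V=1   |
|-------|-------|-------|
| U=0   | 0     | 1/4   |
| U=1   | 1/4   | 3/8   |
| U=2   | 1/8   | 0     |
Distribution 1 (P, Q):
Marginal P(P) (row sums):
  P(P=0) = 3/8 + 0 = 3/8
  P(P=1) = 0 + 5/8 = 5/8
Marginal P(Q) (column sums):
  P(Q=0) = 3/8 + 0 = 3/8
  P(Q=1) = 0 + 5/8 = 5/8

H(P) = -[(3/8)·log₂(3/8) + (5/8)·log₂(5/8)]
  = 0.5306 + 0.4238
  = 0.9544 bits
H(Q) = -[(3/8)·log₂(3/8) + (5/8)·log₂(5/8)]
  = 0.5306 + 0.4238
  = 0.9544 bits
H(P,Q) = -[(3/8)·log₂(3/8) + (5/8)·log₂(5/8)]
  = 0.5306 + 0.4238
  = 0.9544 bits

I(P;Q) = H(P) + H(Q) - H(P,Q)
  = 0.9544 + 0.9544 - 0.9544
  = 0.9544 bits

Distribution 2 (U, V):
Marginal P(U) (row sums):
  P(U=0) = 0 + 1/4 = 1/4
  P(U=1) = 1/4 + 3/8 = 5/8
  P(U=2) = 1/8 + 0 = 1/8
Marginal P(V) (column sums):
  P(V=0) = 0 + 1/4 + 1/8 = 3/8
  P(V=1) = 1/4 + 3/8 + 0 = 5/8

H(U) = -[(1/4)·log₂(1/4) + (5/8)·log₂(5/8) + (1/8)·log₂(1/8)]
  = 0.5000 + 0.4238 + 0.3750
  = 1.2988 bits
H(V) = -[(3/8)·log₂(3/8) + (5/8)·log₂(5/8)]
  = 0.5306 + 0.4238
  = 0.9544 bits
H(U,V) = -[(1/4)·log₂(1/4) + (1/4)·log₂(1/4) + (3/8)·log₂(3/8) + (1/8)·log₂(1/8)]
  = 0.5000 + 0.5000 + 0.5306 + 0.3750
  = 1.9056 bits

I(U;V) = H(U) + H(V) - H(U,V)
  = 1.2988 + 0.9544 - 1.9056
  = 0.3476 bits

I(P;Q) = 0.9544 bits > I(U;V) = 0.3476 bits, so (P, Q) has the higher mutual information (stronger dependence).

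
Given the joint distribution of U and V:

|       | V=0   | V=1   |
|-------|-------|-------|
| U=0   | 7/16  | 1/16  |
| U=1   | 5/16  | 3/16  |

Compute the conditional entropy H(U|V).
Marginal P(V) (column sums):
  P(V=0) = 7/16 + 5/16 = 3/4
  P(V=1) = 1/16 + 3/16 = 1/4

H(U|V) = -Σ P(U,V)·log₂ P(U|V), where P(U|V) = P(U,V) / P(V)
  (U=0,V=0): P(U|V) = (7/16)/(3/4) = 7/12;  -(7/16)·log₂(7/12) = 0.3402
  (U=0,V=1): P(U|V) = (1/16)/(1/4) = 1/4;  -(1/16)·log₂(1/4) = 0.1250
  (U=1,V=0): P(U|V) = (5/16)/(3/4) = 5/12;  -(5/16)·log₂(5/12) = 0.3947
  (U=1,V=1): P(U|V) = (3/16)/(1/4) = 3/4;  -(3/16)·log₂(3/4) = 0.0778
H(U|V) = 0.3402 + 0.1250 + 0.3947 + 0.0778
  = 0.9377 bits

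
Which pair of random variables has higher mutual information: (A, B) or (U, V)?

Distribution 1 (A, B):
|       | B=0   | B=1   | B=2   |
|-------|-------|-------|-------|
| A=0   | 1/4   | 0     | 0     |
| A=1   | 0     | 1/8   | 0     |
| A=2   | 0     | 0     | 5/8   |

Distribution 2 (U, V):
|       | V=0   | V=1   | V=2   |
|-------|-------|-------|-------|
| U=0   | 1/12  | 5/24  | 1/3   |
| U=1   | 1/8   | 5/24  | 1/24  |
Distribution 1 (A, B):
Marginal P(A) (row sums):
  P(A=0) = 1/4 + 0 + 0 = 1/4
  P(A=1) = 0 + 1/8 + 0 = 1/8
  P(A=2) = 0 + 0 + 5/8 = 5/8
Marginal P(B) (column sums):
  P(B=0) = 1/4 + 0 + 0 = 1/4
  P(B=1) = 0 + 1/8 + 0 = 1/8
  P(B=2) = 0 + 0 + 5/8 = 5/8

H(A) = -[(1/4)·log₂(1/4) + (1/8)·log₂(1/8) + (5/8)·log₂(5/8)]
  = 0.5000 + 0.3750 + 0.4238
  = 1.2988 bits
H(B) = -[(1/4)·log₂(1/4) + (1/8)·log₂(1/8) + (5/8)·log₂(5/8)]
  = 0.5000 + 0.3750 + 0.4238
  = 1.2988 bits
H(A,B) = -[(1/4)·log₂(1/4) + (1/8)·log₂(1/8) + (5/8)·log₂(5/8)]
  = 0.5000 + 0.3750 + 0.4238
  = 1.2988 bits

I(A;B) = H(A) + H(B) - H(A,B)
  = 1.2988 + 1.2988 - 1.2988
  = 1.2988 bits

Distribution 2 (U, V):
Marginal P(U) (row sums):
  P(U=0) = 1/12 + 5/24 + 1/3 = 5/8
  P(U=1) = 1/8 + 5/24 + 1/24 = 3/8
Marginal P(V) (column sums):
  P(V=0) = 1/12 + 1/8 = 5/24
  P(V=1) = 5/24 + 5/24 = 5/12
  P(V=2) = 1/3 + 1/24 = 3/8

H(U) = -[(5/8)·log₂(5/8) + (3/8)·log₂(3/8)]
  = 0.4238 + 0.5306
  = 0.9544 bits
H(V) = -[(5/24)·log₂(5/24) + (5/12)·log₂(5/12) + (3/8)·log₂(3/8)]
  = 0.4715 + 0.5263 + 0.5306
  = 1.5284 bits
H(U,V) = -[(1/12)·log₂(1/12) + (5/24)·log₂(5/24) + (1/3)·log₂(1/3) + (1/8)·log₂(1/8) + (5/24)·log₂(5/24) + (1/24)·log₂(1/24)]
  = 0.2987 + 0.4715 + 0.5283 + 0.3750 + 0.4715 + 0.1910
  = 2.3360 bits

I(U;V) = H(U) + H(V) - H(U,V)
  = 0.9544 + 1.5284 - 2.3360
  = 0.1468 bits

I(A;B) = 1.2988 bits > I(U;V) = 0.1468 bits, so (A, B) has the higher mutual information (stronger dependence).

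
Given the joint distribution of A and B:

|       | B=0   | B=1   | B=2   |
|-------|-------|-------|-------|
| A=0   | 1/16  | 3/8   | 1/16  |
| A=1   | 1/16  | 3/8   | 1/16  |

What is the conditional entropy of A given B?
Marginal P(B) (column sums):
  P(B=0) = 1/16 + 1/16 = 1/8
  P(B=1) = 3/8 + 3/8 = 3/4
  P(B=2) = 1/16 + 1/16 = 1/8

H(A|B) = -Σ P(A,B)·log₂ P(A|B), where P(A|B) = P(A,B) / P(B)
  (A=0,B=0): P(A|B) = (1/16)/(1/8) = 1/2;  -(1/16)·log₂(1/2) = 0.0625
  (A=0,B=1): P(A|B) = (3/8)/(3/4) = 1/2;  -(3/8)·log₂(1/2) = 0.3750
  (A=0,B=2): P(A|B) = (1/16)/(1/8) = 1/2;  -(1/16)·log₂(1/2) = 0.0625
  (A=1,B=0): P(A|B) = (1/16)/(1/8) = 1/2;  -(1/16)·log₂(1/2) = 0.0625
  (A=1,B=1): P(A|B) = (3/8)/(3/4) = 1/2;  -(3/8)·log₂(1/2) = 0.3750
  (A=1,B=2): P(A|B) = (1/16)/(1/8) = 1/2;  -(1/16)·log₂(1/2) = 0.0625
H(A|B) = 0.0625 + 0.3750 + 0.0625 + 0.0625 + 0.3750 + 0.0625
  = 1.0000 bits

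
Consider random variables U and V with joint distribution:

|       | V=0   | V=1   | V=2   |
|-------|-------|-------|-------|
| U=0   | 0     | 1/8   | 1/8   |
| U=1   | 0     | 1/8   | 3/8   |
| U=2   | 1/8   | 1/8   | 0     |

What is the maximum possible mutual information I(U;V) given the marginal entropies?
The upper bound on mutual information is I(U;V) ≤ min(H(U), H(V)).

Marginal P(U) (row sums):
  P(U=0) = 0 + 1/8 + 1/8 = 1/4
  P(U=1) = 0 + 1/8 + 3/8 = 1/2
  P(U=2) = 1/8 + 1/8 + 0 = 1/4
Marginal P(V) (column sums):
  P(V=0) = 0 + 0 + 1/8 = 1/8
  P(V=1) = 1/8 + 1/8 + 1/8 = 3/8
  P(V=2) = 1/8 + 3/8 + 0 = 1/2

H(U) = -[(1/4)·log₂(1/4) + (1/2)·log₂(1/2) + (1/4)·log₂(1/4)]
  = 0.5000 + 0.5000 + 0.5000
  = 1.5000 bits
H(V) = -[(1/8)·log₂(1/8) + (3/8)·log₂(3/8) + (1/2)·log₂(1/2)]
  = 0.3750 + 0.5306 + 0.5000
  = 1.4056 bits

Maximum possible I(U;V) = min(1.5000, 1.4056) = 1.4056 bits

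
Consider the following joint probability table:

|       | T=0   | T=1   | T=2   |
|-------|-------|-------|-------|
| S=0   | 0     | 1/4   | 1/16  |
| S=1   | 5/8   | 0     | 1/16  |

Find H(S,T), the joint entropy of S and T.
H(S,T) = -Σ P(S,T) log₂ P(S,T), summed over the non-zero cells:
H(S,T) = -[(1/4)·log₂(1/4) + (1/16)·log₂(1/16) + (5/8)·log₂(5/8) + (1/16)·log₂(1/16)]
  = 0.5000 + 0.2500 + 0.4238 + 0.2500
  = 1.4238 bits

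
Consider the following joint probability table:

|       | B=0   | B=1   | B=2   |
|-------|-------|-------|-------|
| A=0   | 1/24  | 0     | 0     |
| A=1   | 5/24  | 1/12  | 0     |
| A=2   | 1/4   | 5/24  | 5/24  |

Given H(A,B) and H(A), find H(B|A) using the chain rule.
From the chain rule: H(A,B) = H(A) + H(B|A)
Therefore: H(B|A) = H(A,B) - H(A)

H(A,B) = -[(1/24)·log₂(1/24) + (5/24)·log₂(5/24) + (1/12)·log₂(1/12) + (1/4)·log₂(1/4) + (5/24)·log₂(5/24) + (5/24)·log₂(5/24)]
  = 0.1910 + 0.4715 + 0.2987 + 0.5000 + 0.4715 + 0.4715
  = 2.4042 bits
Marginal P(A) (row sums):
  P(A=0) = 1/24 + 0 + 0 = 1/24
  P(A=1) = 5/24 + 1/12 + 0 = 7/24
  P(A=2) = 1/4 + 5/24 + 5/24 = 2/3
H(A) = -[(1/24)·log₂(1/24) + (7/24)·log₂(7/24) + (2/3)·log₂(2/3)]
  = 0.1910 + 0.5185 + 0.3900
  = 1.0995 bits

H(B|A) = 2.4042 - 1.0995 = 1.3047 bits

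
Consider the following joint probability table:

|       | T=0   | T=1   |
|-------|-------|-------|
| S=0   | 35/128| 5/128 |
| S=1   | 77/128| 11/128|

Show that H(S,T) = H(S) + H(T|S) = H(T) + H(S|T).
Marginal P(S) (row sums):
  P(S=0) = 35/128 + 5/128 = 5/16
  P(S=1) = 77/128 + 11/128 = 11/16
Marginal P(T) (column sums):
  P(T=0) = 35/128 + 77/128 = 7/8
  P(T=1) = 5/128 + 11/128 = 1/8

Decomposition 1: H(S) + H(T|S)
H(S) = -[(5/16)·log₂(5/16) + (11/16)·log₂(11/16)]
  = 0.5244 + 0.3716
  = 0.8960 bits
H(T|S) = -Σ P(S,T)·log₂ P(T|S), where P(T|S) = P(S,T) / P(S)
  (S=0,T=0): P(T|S) = (35/128)/(5/16) = 7/8;  -(35/128)·log₂(7/8) = 0.0527
  (S=0,T=1): P(T|S) = (5/128)/(5/16) = 1/8;  -(5/128)·log₂(1/8) = 0.1172
  (S=1,T=0): P(T|S) = (77/128)/(11/16) = 7/8;  -(77/128)·log₂(7/8) = 0.1159
  (S=1,T=1): P(T|S) = (11/128)/(11/16) = 1/8;  -(11/128)·log₂(1/8) = 0.2578
H(T|S) = 0.0527 + 0.1172 + 0.1159 + 0.2578
  = 0.5436 bits
H(S) + H(T|S) = 0.8960 + 0.5436 = 1.4396 bits

Decomposition 2: H(T) + H(S|T)
H(T) = -[(7/8)·log₂(7/8) + (1/8)·log₂(1/8)]
  = 0.1686 + 0.3750
  = 0.5436 bits
H(S|T) = -Σ P(S,T)·log₂ P(S|T), where P(S|T) = P(S,T) / P(T)
  (S=0,T=0): P(S|T) = (35/128)/(7/8) = 5/16;  -(35/128)·log₂(5/16) = 0.4588
  (S=0,T=1): P(S|T) = (5/128)/(1/8) = 5/16;  -(5/128)·log₂(5/16) = 0.0655
  (S=1,T=0): P(S|T) = (77/128)/(7/8) = 11/16;  -(77/128)·log₂(11/16) = 0.3252
  (S=1,T=1): P(S|T) = (11/128)/(1/8) = 11/16;  -(11/128)·log₂(11/16) = 0.0465
H(S|T) = 0.4588 + 0.0655 + 0.3252 + 0.0465
  = 0.8960 bits
H(T) + H(S|T) = 0.5436 + 0.8960 = 1.4396 bits

Direct computation of the joint entropy:
H(S,T) = -[(35/128)·log₂(35/128) + (5/128)·log₂(5/128) + (77/128)·log₂(77/128) + (11/128)·log₂(11/128)]
  = 0.5115 + 0.1827 + 0.4411 + 0.3043
  = 1.4396 bits

All three agree: H(S,T) = 1.4396 bits ✓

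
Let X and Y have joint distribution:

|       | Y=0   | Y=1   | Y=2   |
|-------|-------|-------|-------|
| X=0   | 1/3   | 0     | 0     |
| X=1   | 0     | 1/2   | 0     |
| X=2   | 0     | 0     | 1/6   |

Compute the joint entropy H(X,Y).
H(X,Y) = -Σ P(X,Y) log₂ P(X,Y), summed over the non-zero cells:
H(X,Y) = -[(1/3)·log₂(1/3) + (1/2)·log₂(1/2) + (1/6)·log₂(1/6)]
  = 0.5283 + 0.5000 + 0.4308
  = 1.4591 bits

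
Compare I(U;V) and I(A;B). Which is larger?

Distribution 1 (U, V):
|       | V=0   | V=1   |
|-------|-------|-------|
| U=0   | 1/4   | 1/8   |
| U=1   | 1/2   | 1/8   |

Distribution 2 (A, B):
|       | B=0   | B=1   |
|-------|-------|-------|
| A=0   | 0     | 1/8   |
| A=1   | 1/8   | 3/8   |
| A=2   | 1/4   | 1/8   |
Distribution 1 (U, V):
Marginal P(U) (row sums):
  P(U=0) = 1/4 + 1/8 = 3/8
  P(U=1) = 1/2 + 1/8 = 5/8
Marginal P(V) (column sums):
  P(V=0) = 1/4 + 1/2 = 3/4
  P(V=1) = 1/8 + 1/8 = 1/4

H(U) = -[(3/8)·log₂(3/8) + (5/8)·log₂(5/8)]
  = 0.5306 + 0.4238
  = 0.9544 bits
H(V) = -[(3/4)·log₂(3/4) + (1/4)·log₂(1/4)]
  = 0.3113 + 0.5000
  = 0.8113 bits
H(U,V) = -[(1/4)·log₂(1/4) + (1/8)·log₂(1/8) + (1/2)·log₂(1/2) + (1/8)·log₂(1/8)]
  = 0.5000 + 0.3750 + 0.5000 + 0.3750
  = 1.7500 bits

I(U;V) = H(U) + H(V) - H(U,V)
  = 0.9544 + 0.8113 - 1.7500
  = 0.0157 bits

Distribution 2 (A, B):
Marginal P(A) (row sums):
  P(A=0) = 0 + 1/8 = 1/8
  P(A=1) = 1/8 + 3/8 = 1/2
  P(A=2) = 1/4 + 1/8 = 3/8
Marginal P(B) (column sums):
  P(B=0) = 0 + 1/8 + 1/4 = 3/8
  P(B=1) = 1/8 + 3/8 + 1/8 = 5/8

H(A) = -[(1/8)·log₂(1/8) + (1/2)·log₂(1/2) + (3/8)·log₂(3/8)]
  = 0.3750 + 0.5000 + 0.5306
  = 1.4056 bits
H(B) = -[(3/8)·log₂(3/8) + (5/8)·log₂(5/8)]
  = 0.5306 + 0.4238
  = 0.9544 bits
H(A,B) = -[(1/8)·log₂(1/8) + (1/8)·log₂(1/8) + (3/8)·log₂(3/8) + (1/4)·log₂(1/4) + (1/8)·log₂(1/8)]
  = 0.3750 + 0.3750 + 0.5306 + 0.5000 + 0.3750
  = 2.1556 bits

I(A;B) = H(A) + H(B) - H(A,B)
  = 1.4056 + 0.9544 - 2.1556
  = 0.2044 bits

I(A;B) = 0.2044 bits > I(U;V) = 0.0157 bits, so (A, B) has the higher mutual information (stronger dependence).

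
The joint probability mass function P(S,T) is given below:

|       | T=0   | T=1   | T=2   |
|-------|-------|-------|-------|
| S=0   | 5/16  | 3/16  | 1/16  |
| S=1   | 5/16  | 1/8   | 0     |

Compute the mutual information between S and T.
Marginal P(S) (row sums):
  P(S=0) = 5/16 + 3/16 + 1/16 = 9/16
  P(S=1) = 5/16 + 1/8 + 0 = 7/16
Marginal P(T) (column sums):
  P(T=0) = 5/16 + 5/16 = 5/8
  P(T=1) = 3/16 + 1/8 = 5/16
  P(T=2) = 1/16 + 0 = 1/16

H(S) = -[(9/16)·log₂(9/16) + (7/16)·log₂(7/16)]
  = 0.4669 + 0.5218
  = 0.9887 bits
H(T) = -[(5/8)·log₂(5/8) + (5/16)·log₂(5/16) + (1/16)·log₂(1/16)]
  = 0.4238 + 0.5244 + 0.2500
  = 1.1982 bits
H(S,T) = -[(5/16)·log₂(5/16) + (3/16)·log₂(3/16) + (1/16)·log₂(1/16) + (5/16)·log₂(5/16) + (1/8)·log₂(1/8)]
  = 0.5244 + 0.4528 + 0.2500 + 0.5244 + 0.3750
  = 2.1266 bits

I(S;T) = H(S) + H(T) - H(S,T)
  = 0.9887 + 1.1982 - 2.1266
  = 0.0603 bits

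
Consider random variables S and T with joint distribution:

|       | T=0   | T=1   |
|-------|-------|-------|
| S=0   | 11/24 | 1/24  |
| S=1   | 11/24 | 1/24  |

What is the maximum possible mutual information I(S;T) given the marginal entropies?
The upper bound on mutual information is I(S;T) ≤ min(H(S), H(T)).

Marginal P(S) (row sums):
  P(S=0) = 11/24 + 1/24 = 1/2
  P(S=1) = 11/24 + 1/24 = 1/2
Marginal P(T) (column sums):
  P(T=0) = 11/24 + 11/24 = 11/12
  P(T=1) = 1/24 + 1/24 = 1/12

H(S) = -[(1/2)·log₂(1/2) + (1/2)·log₂(1/2)]
  = 0.5000 + 0.5000
  = 1.0000 bits
H(T) = -[(11/12)·log₂(11/12) + (1/12)·log₂(1/12)]
  = 0.1151 + 0.2987
  = 0.4138 bits

Maximum possible I(S;T) = min(1.0000, 0.4138) = 0.4138 bits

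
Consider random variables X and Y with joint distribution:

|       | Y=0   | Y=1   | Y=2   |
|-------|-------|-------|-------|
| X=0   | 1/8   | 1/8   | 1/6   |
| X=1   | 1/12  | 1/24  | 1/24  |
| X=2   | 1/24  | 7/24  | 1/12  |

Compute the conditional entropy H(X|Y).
Marginal P(Y) (column sums):
  P(Y=0) = 1/8 + 1/12 + 1/24 = 1/4
  P(Y=1) = 1/8 + 1/24 + 7/24 = 11/24
  P(Y=2) = 1/6 + 1/24 + 1/12 = 7/24

H(X|Y) = -Σ P(X,Y)·log₂ P(X|Y), where P(X|Y) = P(X,Y) / P(Y)
  (X=0,Y=0): P(X|Y) = (1/8)/(1/4) = 1/2;  -(1/8)·log₂(1/2) = 0.1250
  (X=0,Y=1): P(X|Y) = (1/8)/(11/24) = 3/11;  -(1/8)·log₂(3/11) = 0.2343
  (X=0,Y=2): P(X|Y) = (1/6)/(7/24) = 4/7;  -(1/6)·log₂(4/7) = 0.1346
  (X=1,Y=0): P(X|Y) = (1/12)/(1/4) = 1/3;  -(1/12)·log₂(1/3) = 0.1321
  (X=1,Y=1): P(X|Y) = (1/24)/(11/24) = 1/11;  -(1/24)·log₂(1/11) = 0.1441
  (X=1,Y=2): P(X|Y) = (1/24)/(7/24) = 1/7;  -(1/24)·log₂(1/7) = 0.1170
  (X=2,Y=0): P(X|Y) = (1/24)/(1/4) = 1/6;  -(1/24)·log₂(1/6) = 0.1077
  (X=2,Y=1): P(X|Y) = (7/24)/(11/24) = 7/11;  -(7/24)·log₂(7/11) = 0.1902
  (X=2,Y=2): P(X|Y) = (1/12)/(7/24) = 2/7;  -(1/12)·log₂(2/7) = 0.1506
H(X|Y) = 0.1250 + 0.2343 + 0.1346 + 0.1321 + 0.1441 + 0.1170 + 0.1077 + 0.1902 + 0.1506
  = 1.3356 bits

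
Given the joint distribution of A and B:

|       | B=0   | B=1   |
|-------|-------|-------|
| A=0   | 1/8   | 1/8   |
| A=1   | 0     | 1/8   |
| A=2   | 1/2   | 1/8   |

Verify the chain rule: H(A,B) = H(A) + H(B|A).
Left side:
H(A,B) = -[(1/8)·log₂(1/8) + (1/8)·log₂(1/8) + (1/8)·log₂(1/8) + (1/2)·log₂(1/2) + (1/8)·log₂(1/8)]
  = 0.3750 + 0.3750 + 0.3750 + 0.5000 + 0.3750
  = 2.0000 bits

Right side:
Marginal P(A) (row sums):
  P(A=0) = 1/8 + 1/8 = 1/4
  P(A=1) = 0 + 1/8 = 1/8
  P(A=2) = 1/2 + 1/8 = 5/8
H(A) = -[(1/4)·log₂(1/4) + (1/8)·log₂(1/8) + (5/8)·log₂(5/8)]
  = 0.5000 + 0.3750 + 0.4238
  = 1.2988 bits
H(B|A) = -Σ P(A,B)·log₂ P(B|A), where P(B|A) = P(A,B) / P(A)
  (cells with P(A,B) = 0 contribute 0)
  (A=0,B=0): P(B|A) = (1/8)/(1/4) = 1/2;  -(1/8)·log₂(1/2) = 0.1250
  (A=0,B=1): P(B|A) = (1/8)/(1/4) = 1/2;  -(1/8)·log₂(1/2) = 0.1250
  (A=1,B=1): P(B|A) = (1/8)/(1/8) = 1;  -(1/8)·log₂(1) = 0.0000
  (A=2,B=0): P(B|A) = (1/2)/(5/8) = 4/5;  -(1/2)·log₂(4/5) = 0.1610
  (A=2,B=1): P(B|A) = (1/8)/(5/8) = 1/5;  -(1/8)·log₂(1/5) = 0.2902
H(B|A) = 0.1250 + 0.1250 + 0.0000 + 0.1610 + 0.2902
  = 0.7012 bits
H(A) + H(B|A) = 1.2988 + 0.7012 = 2.0000 bits

Both sides equal 2.0000 bits, so the chain rule holds ✓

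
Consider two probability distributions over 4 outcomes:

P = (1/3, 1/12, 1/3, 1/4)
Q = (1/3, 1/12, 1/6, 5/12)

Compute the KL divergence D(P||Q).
D(P||Q) = Σ P(i) log₂(P(i)/Q(i))
  i=0: (1/3) × log₂((1/3)/(1/3)) = (1/3) × log₂(1) = 0.0000
  i=1: (1/12) × log₂((1/12)/(1/12)) = (1/12) × log₂(1) = 0.0000
  i=2: (1/3) × log₂((1/3)/(1/6)) = (1/3) × log₂(2) = 0.3333
  i=3: (1/4) × log₂((1/4)/(5/12)) = (1/4) × log₂(3/5) = -0.1842
D(P||Q) = 0.0000 + 0.0000 + 0.3333 - 0.1842
  = 0.1491 bits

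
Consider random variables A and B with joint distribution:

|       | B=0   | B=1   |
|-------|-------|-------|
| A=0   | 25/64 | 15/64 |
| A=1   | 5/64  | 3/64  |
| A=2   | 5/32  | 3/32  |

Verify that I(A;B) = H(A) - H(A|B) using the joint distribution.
Left side, from I(A;B) = H(A) + H(B) - H(A,B):
Marginal P(A) (row sums):
  P(A=0) = 25/64 + 15/64 = 5/8
  P(A=1) = 5/64 + 3/64 = 1/8
  P(A=2) = 5/32 + 3/32 = 1/4
Marginal P(B) (column sums):
  P(B=0) = 25/64 + 5/64 + 5/32 = 5/8
  P(B=1) = 15/64 + 3/64 + 3/32 = 3/8

H(A) = -[(5/8)·log₂(5/8) + (1/8)·log₂(1/8) + (1/4)·log₂(1/4)]
  = 0.4238 + 0.3750 + 0.5000
  = 1.2988 bits
H(B) = -[(5/8)·log₂(5/8) + (3/8)·log₂(3/8)]
  = 0.4238 + 0.5306
  = 0.9544 bits
H(A,B) = -[(25/64)·log₂(25/64) + (15/64)·log₂(15/64) + (5/64)·log₂(5/64) + (3/64)·log₂(3/64) + (5/32)·log₂(5/32) + (3/32)·log₂(3/32)]
  = 0.5297 + 0.4906 + 0.2873 + 0.2070 + 0.4184 + 0.3202
  = 2.2532 bits

I(A;B) = H(A) + H(B) - H(A,B)
  = 1.2988 + 0.9544 - 2.2532
  = 0.0000 bits

Right side, with H(A|B) computed directly from the conditional probabilities:
H(A|B) = -Σ P(A,B)·log₂ P(A|B), where P(A|B) = P(A,B) / P(B)
  (A=0,B=0): P(A|B) = (25/64)/(5/8) = 5/8;  -(25/64)·log₂(5/8) = 0.2649
  (A=0,B=1): P(A|B) = (15/64)/(3/8) = 5/8;  -(15/64)·log₂(5/8) = 0.1589
  (A=1,B=0): P(A|B) = (5/64)/(5/8) = 1/8;  -(5/64)·log₂(1/8) = 0.2344
  (A=1,B=1): P(A|B) = (3/64)/(3/8) = 1/8;  -(3/64)·log₂(1/8) = 0.1406
  (A=2,B=0): P(A|B) = (5/32)/(5/8) = 1/4;  -(5/32)·log₂(1/4) = 0.3125
  (A=2,B=1): P(A|B) = (3/32)/(3/8) = 1/4;  -(3/32)·log₂(1/4) = 0.1875
H(A|B) = 0.2649 + 0.1589 + 0.2344 + 0.1406 + 0.3125 + 0.1875
  = 1.2988 bits
H(A) - H(A|B) = 1.2988 - 1.2988 = 0.0000 bits

Both sides equal 0.0000 bits, so I(A;B) = H(A) - H(A|B) ✓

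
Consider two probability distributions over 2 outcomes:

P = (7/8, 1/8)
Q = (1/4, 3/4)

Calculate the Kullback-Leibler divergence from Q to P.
D(P||Q) = Σ P(i) log₂(P(i)/Q(i))
  i=0: (7/8) × log₂((7/8)/(1/4)) = (7/8) × log₂(7/2) = 1.5814
  i=1: (1/8) × log₂((1/8)/(3/4)) = (1/8) × log₂(1/6) = -0.3231
D(P||Q) = 1.5814 - 0.3231
  = 1.2583 bits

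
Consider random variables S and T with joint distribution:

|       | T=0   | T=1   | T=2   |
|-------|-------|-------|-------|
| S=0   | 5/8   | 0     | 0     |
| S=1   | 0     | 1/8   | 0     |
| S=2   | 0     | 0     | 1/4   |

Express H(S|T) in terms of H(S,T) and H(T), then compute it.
H(S|T) = H(S,T) - H(T)

Marginal P(T) (column sums):
  P(T=0) = 5/8 + 0 + 0 = 5/8
  P(T=1) = 0 + 1/8 + 0 = 1/8
  P(T=2) = 0 + 0 + 1/4 = 1/4

H(S,T) = -[(5/8)·log₂(5/8) + (1/8)·log₂(1/8) + (1/4)·log₂(1/4)]
  = 0.4238 + 0.3750 + 0.5000
  = 1.2988 bits
H(T) = -[(5/8)·log₂(5/8) + (1/8)·log₂(1/8) + (1/4)·log₂(1/4)]
  = 0.4238 + 0.3750 + 0.5000
  = 1.2988 bits

H(S|T) = 1.2988 - 1.2988 = 0.0000 bits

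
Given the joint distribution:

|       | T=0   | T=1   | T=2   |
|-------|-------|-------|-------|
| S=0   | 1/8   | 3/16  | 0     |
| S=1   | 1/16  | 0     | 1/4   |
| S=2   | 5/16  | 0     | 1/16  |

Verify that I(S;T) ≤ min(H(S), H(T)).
Marginal P(S) (row sums):
  P(S=0) = 1/8 + 3/16 + 0 = 5/16
  P(S=1) = 1/16 + 0 + 1/4 = 5/16
  P(S=2) = 5/16 + 0 + 1/16 = 3/8
Marginal P(T) (column sums):
  P(T=0) = 1/8 + 1/16 + 5/16 = 1/2
  P(T=1) = 3/16 + 0 + 0 = 3/16
  P(T=2) = 0 + 1/4 + 1/16 = 5/16

H(S) = -[(5/16)·log₂(5/16) + (5/16)·log₂(5/16) + (3/8)·log₂(3/8)]
  = 0.5244 + 0.5244 + 0.5306
  = 1.5794 bits
H(T) = -[(1/2)·log₂(1/2) + (3/16)·log₂(3/16) + (5/16)·log₂(5/16)]
  = 0.5000 + 0.4528 + 0.5244
  = 1.4772 bits
H(S,T) = -[(1/8)·log₂(1/8) + (3/16)·log₂(3/16) + (1/16)·log₂(1/16) + (1/4)·log₂(1/4) + (5/16)·log₂(5/16) + (1/16)·log₂(1/16)]
  = 0.3750 + 0.4528 + 0.2500 + 0.5000 + 0.5244 + 0.2500
  = 2.3522 bits

I(S;T) = H(S) + H(T) - H(S,T)
  = 1.5794 + 1.4772 - 2.3522
  = 0.7044 bits

min(H(S), H(T)) = min(1.5794, 1.4772) = 1.4772 bits
Since 0.7044 ≤ 1.4772, the bound is satisfied ✓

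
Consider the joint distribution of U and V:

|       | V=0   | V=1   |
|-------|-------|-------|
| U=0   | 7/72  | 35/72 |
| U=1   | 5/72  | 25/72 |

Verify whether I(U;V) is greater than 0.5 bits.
Marginal P(U) (row sums):
  P(U=0) = 7/72 + 35/72 = 7/12
  P(U=1) = 5/72 + 25/72 = 5/12
Marginal P(V) (column sums):
  P(V=0) = 7/72 + 5/72 = 1/6
  P(V=1) = 35/72 + 25/72 = 5/6

H(U) = -[(7/12)·log₂(7/12) + (5/12)·log₂(5/12)]
  = 0.4536 + 0.5263
  = 0.9799 bits
H(V) = -[(1/6)·log₂(1/6) + (5/6)·log₂(5/6)]
  = 0.4308 + 0.2192
  = 0.6500 bits
H(U,V) = -[(7/72)·log₂(7/72) + (35/72)·log₂(35/72) + (5/72)·log₂(5/72) + (25/72)·log₂(25/72)]
  = 0.3269 + 0.5059 + 0.2672 + 0.5299
  = 1.6299 bits

I(U;V) = H(U) + H(V) - H(U,V)
  = 0.9799 + 0.6500 - 1.6299
  = 0.0000 bits

No. I(U;V) = 0.0000 bits, which is ≤ 0.5 bits.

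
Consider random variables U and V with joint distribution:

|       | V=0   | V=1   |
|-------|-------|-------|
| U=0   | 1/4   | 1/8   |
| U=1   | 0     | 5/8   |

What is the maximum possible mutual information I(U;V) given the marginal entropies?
The upper bound on mutual information is I(U;V) ≤ min(H(U), H(V)).

Marginal P(U) (row sums):
  P(U=0) = 1/4 + 1/8 = 3/8
  P(U=1) = 0 + 5/8 = 5/8
Marginal P(V) (column sums):
  P(V=0) = 1/4 + 0 = 1/4
  P(V=1) = 1/8 + 5/8 = 3/4

H(U) = -[(3/8)·log₂(3/8) + (5/8)·log₂(5/8)]
  = 0.5306 + 0.4238
  = 0.9544 bits
H(V) = -[(1/4)·log₂(1/4) + (3/4)·log₂(3/4)]
  = 0.5000 + 0.3113
  = 0.8113 bits

Maximum possible I(U;V) = min(0.9544, 0.8113) = 0.8113 bits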